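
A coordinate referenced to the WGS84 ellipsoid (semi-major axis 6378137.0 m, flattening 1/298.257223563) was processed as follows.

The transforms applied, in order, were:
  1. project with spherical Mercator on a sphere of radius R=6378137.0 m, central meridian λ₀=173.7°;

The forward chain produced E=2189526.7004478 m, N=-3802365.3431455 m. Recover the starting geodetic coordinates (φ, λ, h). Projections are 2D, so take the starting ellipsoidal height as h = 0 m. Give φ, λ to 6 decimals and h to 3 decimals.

start: E=2189526.7004, N=-3802365.3431 m
→ merc⁻¹: φ=-32.29704100°, λ=-166.63114700°

φ=-32.297041°, λ=-166.631147°, h=0.000 m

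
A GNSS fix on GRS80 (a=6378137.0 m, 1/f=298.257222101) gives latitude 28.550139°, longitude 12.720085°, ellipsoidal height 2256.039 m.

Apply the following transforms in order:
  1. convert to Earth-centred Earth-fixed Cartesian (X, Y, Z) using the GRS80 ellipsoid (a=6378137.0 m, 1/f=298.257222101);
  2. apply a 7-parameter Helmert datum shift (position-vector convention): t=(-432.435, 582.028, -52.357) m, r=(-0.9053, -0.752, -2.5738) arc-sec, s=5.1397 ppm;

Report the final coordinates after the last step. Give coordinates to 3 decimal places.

start: φ=28.550139°, λ=12.720085°, h=2256.039 m
→ ECEF (a=6378137.000, f=1/298.257222101): X=5471165.6542, Y=1234995.9091, Z=3031277.2941
→ Helmert 7p (PV): X=5470765.6984, Y=1235529.3188, Z=3031255.0434

X=5470765.698 m, Y=1235529.319 m, Z=3031255.043 m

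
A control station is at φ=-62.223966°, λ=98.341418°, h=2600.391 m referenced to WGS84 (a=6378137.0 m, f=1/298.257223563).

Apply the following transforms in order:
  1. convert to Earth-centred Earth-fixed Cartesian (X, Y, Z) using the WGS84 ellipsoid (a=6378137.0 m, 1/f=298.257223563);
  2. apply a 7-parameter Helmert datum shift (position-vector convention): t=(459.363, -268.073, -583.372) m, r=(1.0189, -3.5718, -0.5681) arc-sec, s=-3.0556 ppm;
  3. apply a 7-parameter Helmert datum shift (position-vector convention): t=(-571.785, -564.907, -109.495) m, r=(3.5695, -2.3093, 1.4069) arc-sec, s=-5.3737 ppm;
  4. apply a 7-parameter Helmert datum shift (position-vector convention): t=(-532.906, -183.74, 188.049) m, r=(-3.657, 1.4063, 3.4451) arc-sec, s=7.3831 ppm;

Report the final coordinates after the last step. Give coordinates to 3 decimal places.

X=-433092.771 m, Y=2948805.975 m, Z=-5622986.086 m

start: φ=-62.223966°, λ=98.341418°, h=2600.391 m
→ ECEF (a=6378137.000, f=1/298.257223563): X=-432508.6203, Y=2949809.3768, Z=-5622491.1005
→ Helmert 7p (PV): X=-431942.4493, Y=2949561.2553, Z=-5623050.2106
→ Helmert 7p (PV): X=-432469.0773, Y=2949074.8608, Z=-5623083.2818
→ Helmert 7p (PV): X=-433092.7711, Y=2948805.9749, Z=-5622986.0865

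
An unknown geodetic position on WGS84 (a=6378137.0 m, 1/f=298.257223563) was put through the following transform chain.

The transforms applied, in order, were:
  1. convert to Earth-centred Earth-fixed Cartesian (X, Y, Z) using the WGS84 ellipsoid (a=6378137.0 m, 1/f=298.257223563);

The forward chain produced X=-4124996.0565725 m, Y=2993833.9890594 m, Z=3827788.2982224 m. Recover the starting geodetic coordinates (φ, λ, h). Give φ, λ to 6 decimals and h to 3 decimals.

start: X=-4124996.0566, Y=2993833.9891, Z=3827788.2982 m
→ geod (Bowring, a=6378137.000): φ=37.09139500°, λ=144.02865700°, h=3812.9510 m

φ=37.091395°, λ=144.028657°, h=3812.951 m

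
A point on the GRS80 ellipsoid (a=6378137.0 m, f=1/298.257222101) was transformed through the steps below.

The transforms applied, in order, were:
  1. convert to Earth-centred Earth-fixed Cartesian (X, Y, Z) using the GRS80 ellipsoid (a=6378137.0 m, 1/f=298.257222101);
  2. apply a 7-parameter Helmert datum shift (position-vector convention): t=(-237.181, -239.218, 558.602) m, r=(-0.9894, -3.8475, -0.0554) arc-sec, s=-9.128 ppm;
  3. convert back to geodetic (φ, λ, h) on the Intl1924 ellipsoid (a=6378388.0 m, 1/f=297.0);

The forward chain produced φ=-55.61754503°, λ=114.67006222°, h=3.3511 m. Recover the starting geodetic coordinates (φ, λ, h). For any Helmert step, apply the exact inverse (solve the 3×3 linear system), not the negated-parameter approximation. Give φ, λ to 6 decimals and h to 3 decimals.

start: φ=-55.617545°, λ=114.670062°, h=3.351 m
→ ECEF (a=6378388.000, f=1/297.0): X=-1506887.9328, Y=3280723.6902, Z=-5240623.5517
→ Helmert⁻¹: X=-1506763.1508, Y=3281017.5931, Z=-5241186.1515
→ geod (Bowring, a=6378137.000): φ=-55.61803900°, λ=114.66631600°, h=777.9080 m

φ=-55.618039°, λ=114.666316°, h=777.908 m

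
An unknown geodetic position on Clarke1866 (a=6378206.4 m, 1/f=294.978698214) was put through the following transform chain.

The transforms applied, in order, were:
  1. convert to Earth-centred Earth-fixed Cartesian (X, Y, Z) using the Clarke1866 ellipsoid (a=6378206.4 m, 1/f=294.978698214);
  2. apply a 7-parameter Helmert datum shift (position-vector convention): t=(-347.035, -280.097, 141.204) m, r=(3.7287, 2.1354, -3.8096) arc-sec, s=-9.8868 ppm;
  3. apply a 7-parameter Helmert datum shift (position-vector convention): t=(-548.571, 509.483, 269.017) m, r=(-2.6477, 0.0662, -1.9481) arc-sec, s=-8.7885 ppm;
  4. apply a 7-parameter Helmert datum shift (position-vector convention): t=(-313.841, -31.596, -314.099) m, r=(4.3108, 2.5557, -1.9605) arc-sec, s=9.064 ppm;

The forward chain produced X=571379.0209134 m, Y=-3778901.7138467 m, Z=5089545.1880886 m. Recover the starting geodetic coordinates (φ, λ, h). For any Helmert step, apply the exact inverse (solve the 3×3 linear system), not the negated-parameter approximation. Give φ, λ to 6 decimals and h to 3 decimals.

start: X=571379.0209, Y=-3778901.7138, Z=5089545.1881 m
→ Helmert⁻¹: X=571660.5302, Y=-3778724.0574, Z=5089899.2090
→ Helmert⁻¹: X=572248.1911, Y=-3779326.6823, Z=5089626.5933
→ Helmert⁻¹: X=572617.9918, Y=-3778981.3663, Z=5089609.9502
→ geod (Bowring, a=6378206.400): φ=53.28139000°, λ=-81.38368400°, h=605.0260 m

φ=53.281390°, λ=-81.383684°, h=605.026 m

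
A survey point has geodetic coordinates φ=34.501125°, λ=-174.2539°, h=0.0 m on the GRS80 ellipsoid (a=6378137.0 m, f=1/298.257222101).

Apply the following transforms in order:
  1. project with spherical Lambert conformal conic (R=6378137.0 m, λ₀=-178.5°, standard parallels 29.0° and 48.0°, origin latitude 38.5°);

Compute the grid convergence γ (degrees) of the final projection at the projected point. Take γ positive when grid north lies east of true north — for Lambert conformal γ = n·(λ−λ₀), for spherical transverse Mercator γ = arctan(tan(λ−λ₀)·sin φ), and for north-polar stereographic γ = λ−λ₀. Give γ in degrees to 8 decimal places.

start: φ=34.501125°, λ=-174.253900°, h=0.000 m
→ into lcc (λ₀=-178.5°): φ=34.50112500°, λ−λ₀=4.24610000°
convergence γ = 2.65555801°

2.65555801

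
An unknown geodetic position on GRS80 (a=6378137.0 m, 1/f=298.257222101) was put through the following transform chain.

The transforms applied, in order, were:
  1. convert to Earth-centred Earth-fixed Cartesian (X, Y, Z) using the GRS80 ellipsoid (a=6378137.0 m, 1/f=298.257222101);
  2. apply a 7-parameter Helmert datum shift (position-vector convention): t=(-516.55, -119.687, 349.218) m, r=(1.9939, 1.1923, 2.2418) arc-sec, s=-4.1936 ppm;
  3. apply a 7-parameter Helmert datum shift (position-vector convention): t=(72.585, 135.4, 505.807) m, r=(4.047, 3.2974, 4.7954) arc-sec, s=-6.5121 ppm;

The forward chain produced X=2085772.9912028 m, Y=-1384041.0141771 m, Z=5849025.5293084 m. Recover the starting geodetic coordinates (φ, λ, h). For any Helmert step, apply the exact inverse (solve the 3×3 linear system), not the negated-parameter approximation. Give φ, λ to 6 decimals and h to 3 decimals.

φ=66.965248°, λ=-33.561746°, h=1544.231 m

start: X=2085772.9912, Y=-1384041.0142, Z=5849025.5293 m
→ Helmert⁻¹: X=2085588.3121, Y=-1384119.1632, Z=5848618.3064
→ Helmert⁻¹: X=2086064.7628, Y=-1383971.4187, Z=5848319.0506
→ geod (Bowring, a=6378137.000): φ=66.96524800°, λ=-33.56174600°, h=1544.2310 m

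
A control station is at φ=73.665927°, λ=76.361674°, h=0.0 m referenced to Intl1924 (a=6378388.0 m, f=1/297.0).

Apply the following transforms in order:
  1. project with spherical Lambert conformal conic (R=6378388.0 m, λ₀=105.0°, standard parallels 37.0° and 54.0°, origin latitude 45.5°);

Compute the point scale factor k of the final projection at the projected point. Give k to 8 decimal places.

start: φ=73.665927°, λ=76.361674°, h=0.000 m
→ into lcc (λ₀=105.0°): φ=73.66592700°, λ−λ₀=-28.63832600°
scale k = 1.16435626

1.16435626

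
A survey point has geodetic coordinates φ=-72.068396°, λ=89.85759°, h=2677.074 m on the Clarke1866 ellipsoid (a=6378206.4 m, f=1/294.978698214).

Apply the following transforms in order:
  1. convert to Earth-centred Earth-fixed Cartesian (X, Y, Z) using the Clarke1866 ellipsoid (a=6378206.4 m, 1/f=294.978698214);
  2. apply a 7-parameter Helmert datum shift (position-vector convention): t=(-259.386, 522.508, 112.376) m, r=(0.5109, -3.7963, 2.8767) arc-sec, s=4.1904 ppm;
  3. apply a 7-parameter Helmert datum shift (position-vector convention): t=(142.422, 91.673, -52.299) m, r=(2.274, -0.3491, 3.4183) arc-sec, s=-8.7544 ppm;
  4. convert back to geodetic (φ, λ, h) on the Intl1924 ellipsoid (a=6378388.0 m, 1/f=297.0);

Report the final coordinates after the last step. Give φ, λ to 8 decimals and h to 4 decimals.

start: φ=-72.068396°, λ=89.857590°, h=2677.074 m
→ ECEF (a=6378206.400, f=1/294.978698214): X=4897.9660, Y=1970593.3904, Z=-6048405.5788
→ Helmert 7p (PV): X=4722.4386, Y=1971139.2057, Z=-6048313.5769
→ Helmert 7p (PV): X=4842.3896, Y=1971280.3808, Z=-6048291.1876
→ geod (Bowring, a=6378388.000): φ=-72.06145559°, λ=89.85925496°, h=2465.5429 m

φ=-72.06145559°, λ=89.85925496°, h=2465.5429 m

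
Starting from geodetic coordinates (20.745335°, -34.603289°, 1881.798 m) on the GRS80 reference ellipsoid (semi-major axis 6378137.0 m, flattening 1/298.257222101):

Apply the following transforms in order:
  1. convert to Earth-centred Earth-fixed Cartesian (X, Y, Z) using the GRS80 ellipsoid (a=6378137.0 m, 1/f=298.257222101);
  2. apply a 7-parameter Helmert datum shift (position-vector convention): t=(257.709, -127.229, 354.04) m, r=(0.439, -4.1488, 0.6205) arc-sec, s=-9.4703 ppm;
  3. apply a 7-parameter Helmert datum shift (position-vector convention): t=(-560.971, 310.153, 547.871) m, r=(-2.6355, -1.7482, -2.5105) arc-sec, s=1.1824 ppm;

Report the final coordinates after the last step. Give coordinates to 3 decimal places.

start: φ=20.745335°, λ=-34.603289°, h=1881.798 m
→ ECEF (a=6378137.000, f=1/298.257222101): X=4913000.0179, Y=-3389667.9488, Z=2245716.6015
→ Helmert 7p (PV): X=4913176.2264, Y=-3389753.0768, Z=2246140.9785
→ Helmert 7p (PV): X=4912560.7700, Y=-3389478.0318, Z=2246776.4589

X=4912560.770 m, Y=-3389478.032 m, Z=2246776.459 m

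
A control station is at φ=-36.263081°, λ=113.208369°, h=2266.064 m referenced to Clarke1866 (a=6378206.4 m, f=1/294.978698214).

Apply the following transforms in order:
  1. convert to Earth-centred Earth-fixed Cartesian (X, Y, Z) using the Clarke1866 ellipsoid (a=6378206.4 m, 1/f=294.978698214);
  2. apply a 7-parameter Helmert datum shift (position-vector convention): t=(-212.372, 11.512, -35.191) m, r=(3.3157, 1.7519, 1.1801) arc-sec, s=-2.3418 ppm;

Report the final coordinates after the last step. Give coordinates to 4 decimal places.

start: φ=-36.263081°, λ=113.208369°, h=2266.064 m
→ ECEF (a=6378206.400, f=1/294.978698214): X=-2029782.3897, Y=4733927.3364, Z=-3752918.3918
→ Helmert 7p (PV): X=-2030048.9676, Y=4733976.4775, Z=-3752851.4569

X=-2030048.9676 m, Y=4733976.4775 m, Z=-3752851.4569 m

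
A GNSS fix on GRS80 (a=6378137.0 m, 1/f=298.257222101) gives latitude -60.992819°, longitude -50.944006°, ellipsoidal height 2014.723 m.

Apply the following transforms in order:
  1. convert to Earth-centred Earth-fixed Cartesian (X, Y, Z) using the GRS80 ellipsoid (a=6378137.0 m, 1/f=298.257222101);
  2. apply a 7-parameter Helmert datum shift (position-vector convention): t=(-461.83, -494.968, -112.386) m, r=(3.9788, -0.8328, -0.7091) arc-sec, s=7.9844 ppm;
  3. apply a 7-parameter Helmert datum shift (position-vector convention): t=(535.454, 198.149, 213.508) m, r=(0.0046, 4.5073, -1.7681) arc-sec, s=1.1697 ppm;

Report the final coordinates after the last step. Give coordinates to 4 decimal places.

start: φ=-60.992819°, λ=-50.944006°, h=2014.723 m
→ ECEF (a=6378137.000, f=1/298.257222101): X=1954385.2123, Y=-2408647.9066, Z=-5556716.6267
→ Helmert 7p (PV): X=1953953.1419, Y=-2409061.6364, Z=-5556911.9514
→ Helmert 7p (PV): X=1954348.8011, Y=-2408882.9307, Z=-5556747.6949

X=1954348.8011 m, Y=-2408882.9307 m, Z=-5556747.6949 m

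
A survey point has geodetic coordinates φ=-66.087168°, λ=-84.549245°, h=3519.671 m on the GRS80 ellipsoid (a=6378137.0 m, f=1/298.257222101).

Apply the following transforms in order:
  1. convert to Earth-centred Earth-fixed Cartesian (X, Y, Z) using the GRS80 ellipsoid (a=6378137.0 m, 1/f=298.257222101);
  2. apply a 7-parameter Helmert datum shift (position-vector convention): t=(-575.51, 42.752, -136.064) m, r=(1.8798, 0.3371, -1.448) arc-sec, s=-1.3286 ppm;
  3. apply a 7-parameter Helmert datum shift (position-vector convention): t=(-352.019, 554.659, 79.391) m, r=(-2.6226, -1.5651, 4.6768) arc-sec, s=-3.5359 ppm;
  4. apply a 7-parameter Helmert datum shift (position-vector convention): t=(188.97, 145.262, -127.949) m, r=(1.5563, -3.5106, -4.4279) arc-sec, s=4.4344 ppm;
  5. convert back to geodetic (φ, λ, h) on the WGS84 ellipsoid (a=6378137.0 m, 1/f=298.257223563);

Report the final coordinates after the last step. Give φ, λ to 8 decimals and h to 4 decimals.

start: φ=-66.087168°, λ=-84.549245°, h=3519.671 m
→ ECEF (a=6378137.000, f=1/298.257222101): X=246408.6712, Y=-2582313.7219, Z=-5811111.8092
→ Helmert 7p (PV): X=245805.2086, Y=-2582216.3092, Z=-5811264.0892
→ Helmert 7p (PV): X=245554.9635, Y=-2581720.8348, Z=-5811129.4530
→ Helmert 7p (PV): X=245788.5053, Y=-2581548.4465, Z=-5811298.4711
→ geod (Bowring, a=6378137.000): φ=-66.09457058°, λ=-84.56127913°, h=3357.7092 m

φ=-66.09457058°, λ=-84.56127913°, h=3357.7092 m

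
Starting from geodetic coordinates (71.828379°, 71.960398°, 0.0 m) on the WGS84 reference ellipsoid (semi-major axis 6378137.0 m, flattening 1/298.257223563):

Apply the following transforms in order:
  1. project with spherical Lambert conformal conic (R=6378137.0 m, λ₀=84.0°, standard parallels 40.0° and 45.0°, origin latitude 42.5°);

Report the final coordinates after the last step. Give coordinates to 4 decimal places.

E=-496458.6690 m, N=3479205.7589 m

start: φ=71.828379°, λ=71.960398°, h=0.000 m
→ lcc (R=6378137.0, λ₀=84.0°): E=-496458.6690, N=3479205.7589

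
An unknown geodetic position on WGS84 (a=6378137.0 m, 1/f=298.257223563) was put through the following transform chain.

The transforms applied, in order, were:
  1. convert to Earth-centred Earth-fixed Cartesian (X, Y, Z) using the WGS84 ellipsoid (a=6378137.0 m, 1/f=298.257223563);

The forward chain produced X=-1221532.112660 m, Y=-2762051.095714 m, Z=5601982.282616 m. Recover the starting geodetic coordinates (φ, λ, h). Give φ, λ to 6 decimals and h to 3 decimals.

start: X=-1221532.1127, Y=-2762051.0957, Z=5601982.2826 m
→ geod (Bowring, a=6378137.000): φ=61.83063600°, λ=-113.85767100°, h=2668.8880 m

φ=61.830636°, λ=-113.857671°, h=2668.888 m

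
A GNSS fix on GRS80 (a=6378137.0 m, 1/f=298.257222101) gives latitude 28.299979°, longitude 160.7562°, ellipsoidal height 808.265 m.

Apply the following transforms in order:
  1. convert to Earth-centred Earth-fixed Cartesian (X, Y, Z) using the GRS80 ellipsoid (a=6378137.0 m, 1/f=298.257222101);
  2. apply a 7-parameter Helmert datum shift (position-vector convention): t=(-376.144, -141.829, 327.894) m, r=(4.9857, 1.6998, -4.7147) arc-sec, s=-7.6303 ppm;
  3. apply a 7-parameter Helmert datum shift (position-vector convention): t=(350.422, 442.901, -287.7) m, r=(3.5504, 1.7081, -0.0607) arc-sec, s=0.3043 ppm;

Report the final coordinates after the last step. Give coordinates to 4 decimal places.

X=-5306580.8432 m, Y=1852819.6075 m, Z=3006382.9052 m

start: φ=28.299979°, λ=160.756200°, h=808.265 m
→ ECEF (a=6378137.000, f=1/298.257222101): X=-5306686.5584, Y=1852533.6642, Z=3006200.3923
→ Helmert 7p (PV): X=-5306955.0933, Y=1852426.3331, Z=3006593.8574
→ Helmert 7p (PV): X=-5306580.8432, Y=1852819.6075, Z=3006382.9052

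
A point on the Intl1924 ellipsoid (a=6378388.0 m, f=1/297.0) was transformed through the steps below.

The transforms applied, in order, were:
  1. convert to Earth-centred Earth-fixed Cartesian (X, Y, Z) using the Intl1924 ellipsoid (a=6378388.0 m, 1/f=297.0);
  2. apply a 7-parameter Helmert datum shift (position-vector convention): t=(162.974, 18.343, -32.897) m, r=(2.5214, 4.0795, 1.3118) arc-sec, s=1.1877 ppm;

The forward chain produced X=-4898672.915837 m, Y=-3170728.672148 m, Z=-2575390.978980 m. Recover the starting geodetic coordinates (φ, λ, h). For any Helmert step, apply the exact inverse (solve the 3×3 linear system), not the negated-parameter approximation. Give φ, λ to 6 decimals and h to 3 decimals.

start: X=-4898672.9158, Y=-3170728.6721, Z=-2575390.9790 m
→ Helmert⁻¹: X=-4898799.3003, Y=-3170743.5760, Z=-2575413.1521
→ geod (Bowring, a=6378388.000): φ=-23.95695200°, λ=-147.08707200°, h=3576.3210 m

φ=-23.956952°, λ=-147.087072°, h=3576.321 m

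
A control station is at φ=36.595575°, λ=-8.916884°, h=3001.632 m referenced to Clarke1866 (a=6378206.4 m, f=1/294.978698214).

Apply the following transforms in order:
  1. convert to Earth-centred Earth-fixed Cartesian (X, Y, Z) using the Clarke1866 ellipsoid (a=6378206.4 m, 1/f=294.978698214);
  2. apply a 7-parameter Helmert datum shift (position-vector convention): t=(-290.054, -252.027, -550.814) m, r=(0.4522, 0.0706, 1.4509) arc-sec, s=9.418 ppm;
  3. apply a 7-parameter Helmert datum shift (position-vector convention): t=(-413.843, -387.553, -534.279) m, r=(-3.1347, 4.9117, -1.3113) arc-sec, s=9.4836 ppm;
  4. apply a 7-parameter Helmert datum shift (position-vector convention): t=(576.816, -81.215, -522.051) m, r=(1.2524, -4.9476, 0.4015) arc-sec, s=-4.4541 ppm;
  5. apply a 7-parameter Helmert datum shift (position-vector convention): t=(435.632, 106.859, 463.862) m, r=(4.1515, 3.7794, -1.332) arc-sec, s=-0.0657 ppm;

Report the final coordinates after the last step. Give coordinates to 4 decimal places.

start: φ=36.595575°, λ=-8.916884°, h=3001.632 m
→ ECEF (a=6378206.400, f=1/294.978698214): X=5067416.8843, Y=-795066.2699, Z=3783052.7543
→ Helmert 7p (PV): X=5067181.4428, Y=-795298.4332, Z=3782534.0916
→ Helmert 7p (PV): X=5066900.6717, Y=-795668.2573, Z=3781927.1074
→ Helmert 7p (PV): X=5067365.7527, Y=-795759.0285, Z=3781504.9175
→ Helmert 7p (PV): X=5067865.2016, Y=-795760.9514, Z=3781859.6652

X=5067865.2016 m, Y=-795760.9514 m, Z=3781859.6652 m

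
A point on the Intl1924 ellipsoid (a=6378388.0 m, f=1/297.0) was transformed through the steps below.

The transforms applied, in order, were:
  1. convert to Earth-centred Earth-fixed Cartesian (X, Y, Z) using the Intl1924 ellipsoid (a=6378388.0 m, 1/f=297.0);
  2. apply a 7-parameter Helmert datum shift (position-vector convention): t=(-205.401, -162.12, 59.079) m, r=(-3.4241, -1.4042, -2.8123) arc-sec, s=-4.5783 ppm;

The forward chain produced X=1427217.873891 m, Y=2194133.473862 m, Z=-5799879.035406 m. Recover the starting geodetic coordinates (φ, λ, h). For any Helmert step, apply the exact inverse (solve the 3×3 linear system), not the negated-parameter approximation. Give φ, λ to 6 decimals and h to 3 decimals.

start: X=1427217.8739, Y=2194133.4739, Z=-5799879.0354 m
→ Helmert⁻¹: X=1427360.4059, Y=2194421.3832, Z=-5799937.9570
→ geod (Bowring, a=6378388.000): φ=-65.85256200°, λ=56.95802900°, h=2810.8520 m

φ=-65.852562°, λ=56.958029°, h=2810.852 m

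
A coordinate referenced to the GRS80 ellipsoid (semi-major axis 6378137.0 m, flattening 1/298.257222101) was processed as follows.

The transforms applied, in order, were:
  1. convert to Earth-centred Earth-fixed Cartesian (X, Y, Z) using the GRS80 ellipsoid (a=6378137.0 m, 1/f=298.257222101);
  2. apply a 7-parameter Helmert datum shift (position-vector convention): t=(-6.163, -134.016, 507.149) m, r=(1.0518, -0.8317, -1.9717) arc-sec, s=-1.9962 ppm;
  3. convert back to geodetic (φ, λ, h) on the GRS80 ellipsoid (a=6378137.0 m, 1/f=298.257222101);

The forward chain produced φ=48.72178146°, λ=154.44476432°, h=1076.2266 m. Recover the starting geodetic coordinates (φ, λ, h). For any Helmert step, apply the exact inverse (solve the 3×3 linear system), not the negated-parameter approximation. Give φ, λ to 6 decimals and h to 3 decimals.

φ=48.718502°, λ=154.443222°, h=742.320 m

start: φ=48.721781°, λ=154.444764°, h=1076.227 m
→ ECEF (a=6378137.000, f=1/298.257222101): X=-3803950.5449, Y=1818894.8905, Z=4771012.5597
→ Helmert⁻¹: X=-3803950.1278, Y=1819020.5016, Z=4770520.9962
→ geod (Bowring, a=6378137.000): φ=48.71850200°, λ=154.44322200°, h=742.3200 m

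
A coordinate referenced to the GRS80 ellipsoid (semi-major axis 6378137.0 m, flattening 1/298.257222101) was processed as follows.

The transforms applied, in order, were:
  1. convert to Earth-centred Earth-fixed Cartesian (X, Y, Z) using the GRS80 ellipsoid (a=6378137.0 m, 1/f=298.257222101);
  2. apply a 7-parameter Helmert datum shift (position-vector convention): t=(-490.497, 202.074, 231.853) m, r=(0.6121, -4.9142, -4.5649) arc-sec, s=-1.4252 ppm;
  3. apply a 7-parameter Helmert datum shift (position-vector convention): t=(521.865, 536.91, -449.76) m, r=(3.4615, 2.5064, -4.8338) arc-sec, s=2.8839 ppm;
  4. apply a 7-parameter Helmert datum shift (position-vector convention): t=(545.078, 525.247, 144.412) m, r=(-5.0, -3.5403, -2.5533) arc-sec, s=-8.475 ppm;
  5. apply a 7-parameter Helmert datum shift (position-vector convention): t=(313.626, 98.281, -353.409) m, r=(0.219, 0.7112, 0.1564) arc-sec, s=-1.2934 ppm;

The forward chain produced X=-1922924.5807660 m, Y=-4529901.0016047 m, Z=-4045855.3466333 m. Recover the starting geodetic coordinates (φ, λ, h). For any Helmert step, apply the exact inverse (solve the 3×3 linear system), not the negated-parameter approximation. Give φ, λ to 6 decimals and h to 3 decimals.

φ=-39.601232°, λ=-113.002252°, h=2288.783 m

start: X=-1922924.5808, Y=-4529901.0016, Z=-4045855.3466 m
→ Helmert⁻¹: X=-1923230.1803, Y=-4530007.9787, Z=-4045508.9917
→ Helmert⁻¹: X=-1923804.9214, Y=-4530497.3645, Z=-4045764.4933
→ Helmert⁻¹: X=-1924165.8948, Y=-4531134.1869, Z=-4045250.4076
→ Helmert⁻¹: X=-1923674.2351, Y=-4531397.2973, Z=-4045428.7481
→ geod (Bowring, a=6378137.000): φ=-39.60123200°, λ=-113.00225200°, h=2288.7830 m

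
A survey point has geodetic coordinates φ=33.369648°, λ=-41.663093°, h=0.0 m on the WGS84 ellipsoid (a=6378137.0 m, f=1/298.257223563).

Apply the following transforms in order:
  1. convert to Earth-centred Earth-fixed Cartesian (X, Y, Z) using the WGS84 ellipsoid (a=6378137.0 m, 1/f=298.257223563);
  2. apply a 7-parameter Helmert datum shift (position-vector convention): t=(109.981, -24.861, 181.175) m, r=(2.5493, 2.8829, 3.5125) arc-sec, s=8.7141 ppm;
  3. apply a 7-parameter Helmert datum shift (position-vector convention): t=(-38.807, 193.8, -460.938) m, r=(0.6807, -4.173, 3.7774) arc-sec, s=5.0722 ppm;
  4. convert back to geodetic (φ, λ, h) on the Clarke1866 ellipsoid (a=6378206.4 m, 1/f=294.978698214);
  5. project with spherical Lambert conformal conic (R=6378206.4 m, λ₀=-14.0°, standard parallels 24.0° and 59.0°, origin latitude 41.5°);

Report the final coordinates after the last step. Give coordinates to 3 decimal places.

E=-2436981.247 m, N=-466894.060 m

start: φ=33.369648°, λ=-41.663093°, h=0.000 m
→ ECEF (a=6378137.000, f=1/298.257223563): X=3983385.3253, Y=-3544466.7472, Z=3488269.2088
→ Helmert 7p (PV): X=3983639.1324, Y=-3544497.7742, Z=3488381.2982
→ Helmert 7p (PV): X=3983614.8684, Y=-3544260.5106, Z=3488006.9511
→ geod (Bowring, a=6378206.400): φ=33.36947075°, λ=-41.65979777°, h=-113.1157 m
→ lcc (R=6378206.4, λ₀=-14.0°): E=-2436981.2474, N=-466894.0598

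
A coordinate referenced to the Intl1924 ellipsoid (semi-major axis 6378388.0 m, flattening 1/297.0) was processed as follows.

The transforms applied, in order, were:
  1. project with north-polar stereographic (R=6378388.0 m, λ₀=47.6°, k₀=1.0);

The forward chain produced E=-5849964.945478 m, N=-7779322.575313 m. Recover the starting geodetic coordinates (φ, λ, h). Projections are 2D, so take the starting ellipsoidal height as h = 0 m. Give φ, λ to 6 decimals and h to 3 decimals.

start: E=-5849964.9455, N=-7779322.5753 m
→ stereo⁻¹: φ=15.31259600°, λ=10.65723700°

φ=15.312596°, λ=10.657237°, h=0.000 m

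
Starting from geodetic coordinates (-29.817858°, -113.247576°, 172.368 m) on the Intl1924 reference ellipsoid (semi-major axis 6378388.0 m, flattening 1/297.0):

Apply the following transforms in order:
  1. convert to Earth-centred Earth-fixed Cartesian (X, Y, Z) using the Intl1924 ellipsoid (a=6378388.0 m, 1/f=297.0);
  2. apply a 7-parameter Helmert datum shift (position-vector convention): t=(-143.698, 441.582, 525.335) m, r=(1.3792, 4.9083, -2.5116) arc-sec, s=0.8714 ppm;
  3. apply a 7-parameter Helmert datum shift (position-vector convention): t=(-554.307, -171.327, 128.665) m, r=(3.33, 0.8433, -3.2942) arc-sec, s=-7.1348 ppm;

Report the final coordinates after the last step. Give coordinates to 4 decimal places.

X=-2187072.3170 m, Y=-5088575.8661 m, Z=-3152384.6431 m

start: φ=-29.817858°, λ=-113.247576°, h=172.368 m
→ ECEF (a=6378388.000, f=1/297.0): X=-2186156.8553, Y=-5089011.5075, Z=-3153003.1708
→ Helmert 7p (PV): X=-2186439.4544, Y=-5088526.6574, Z=-3152462.5893
→ Helmert 7p (PV): X=-2187072.3170, Y=-5088575.8661, Z=-3152384.6431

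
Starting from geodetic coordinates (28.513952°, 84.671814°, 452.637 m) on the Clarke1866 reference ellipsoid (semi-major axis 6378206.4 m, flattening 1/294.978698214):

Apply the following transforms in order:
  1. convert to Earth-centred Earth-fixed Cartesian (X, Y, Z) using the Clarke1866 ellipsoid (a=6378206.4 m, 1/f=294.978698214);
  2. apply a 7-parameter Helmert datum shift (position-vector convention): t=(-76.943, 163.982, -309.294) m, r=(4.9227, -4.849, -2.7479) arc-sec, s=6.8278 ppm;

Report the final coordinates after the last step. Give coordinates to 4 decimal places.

X=520808.1337 m, Y=5585146.9259 m, Z=3026580.8543 m

start: φ=28.513952°, λ=84.671814°, h=452.637 m
→ ECEF (a=6378206.400, f=1/294.978698214): X=520878.2695, Y=5585023.9858, Z=3026723.9446
→ Helmert 7p (PV): X=520808.1337, Y=5585146.9259, Z=3026580.8543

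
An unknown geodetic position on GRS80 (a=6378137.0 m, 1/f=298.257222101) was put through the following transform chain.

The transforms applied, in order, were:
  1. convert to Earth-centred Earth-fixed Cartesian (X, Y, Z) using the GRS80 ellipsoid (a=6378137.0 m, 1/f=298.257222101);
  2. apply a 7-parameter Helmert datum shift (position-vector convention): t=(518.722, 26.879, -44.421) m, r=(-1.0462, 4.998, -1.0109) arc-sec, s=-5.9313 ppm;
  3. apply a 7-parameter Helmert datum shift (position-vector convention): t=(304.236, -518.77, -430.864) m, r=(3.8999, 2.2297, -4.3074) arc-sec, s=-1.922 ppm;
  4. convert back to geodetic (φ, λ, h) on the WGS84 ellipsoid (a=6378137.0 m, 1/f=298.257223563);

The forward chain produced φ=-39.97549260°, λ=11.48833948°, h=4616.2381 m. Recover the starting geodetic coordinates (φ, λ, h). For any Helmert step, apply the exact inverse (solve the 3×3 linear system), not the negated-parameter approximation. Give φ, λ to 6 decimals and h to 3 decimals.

start: φ=-39.975493°, λ=11.488339°, h=4616.238 m
→ ECEF (a=6378137.000, f=1/298.257223563): X=4799863.7580, Y=975526.0848, Z=-4078866.4134
→ Helmert⁻¹: X=4799592.4508, Y=976069.8485, Z=-4078409.9599
→ Helmert⁻¹: X=4799196.2303, Y=976092.9650, Z=-4078268.4889
→ geod (Bowring, a=6378137.000): φ=-39.97449800°, λ=11.49639400°, h=3817.3640 m

φ=-39.974498°, λ=11.496394°, h=3817.364 m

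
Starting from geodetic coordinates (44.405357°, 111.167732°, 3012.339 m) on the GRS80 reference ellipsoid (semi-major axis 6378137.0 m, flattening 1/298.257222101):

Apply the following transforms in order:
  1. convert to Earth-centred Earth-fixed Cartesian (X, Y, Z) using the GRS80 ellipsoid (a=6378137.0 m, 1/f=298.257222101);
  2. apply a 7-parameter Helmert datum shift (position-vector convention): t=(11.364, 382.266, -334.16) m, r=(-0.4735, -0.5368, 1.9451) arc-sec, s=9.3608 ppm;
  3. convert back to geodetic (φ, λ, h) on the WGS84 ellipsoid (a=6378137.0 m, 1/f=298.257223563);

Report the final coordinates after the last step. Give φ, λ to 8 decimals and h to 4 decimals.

start: φ=44.405357°, λ=111.167732°, h=3012.339 m
→ ECEF (a=6378137.000, f=1/298.257222101): X=-1648861.4622, Y=4258129.9313, Z=4442488.7937
→ Helmert 7p (PV): X=-1648917.2494, Y=4258546.7060, Z=4442182.1528
→ geod (Bowring, a=6378137.000): φ=44.40081353°, λ=111.16649649°, h=3089.8424 m

φ=44.40081353°, λ=111.16649649°, h=3089.8424 m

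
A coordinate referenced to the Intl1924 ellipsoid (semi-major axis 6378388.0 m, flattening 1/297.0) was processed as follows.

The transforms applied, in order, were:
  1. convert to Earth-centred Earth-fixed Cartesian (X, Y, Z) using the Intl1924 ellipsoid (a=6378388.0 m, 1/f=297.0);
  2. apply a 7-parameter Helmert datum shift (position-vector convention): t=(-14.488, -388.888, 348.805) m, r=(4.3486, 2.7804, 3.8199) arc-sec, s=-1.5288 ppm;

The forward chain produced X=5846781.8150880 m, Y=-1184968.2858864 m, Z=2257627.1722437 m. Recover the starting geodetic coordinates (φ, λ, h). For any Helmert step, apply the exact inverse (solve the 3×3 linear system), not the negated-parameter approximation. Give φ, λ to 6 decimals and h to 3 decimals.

φ=20.854991°, λ=-11.453945°, h=2690.271 m

start: X=5846781.8151, Y=-1184968.2859, Z=2257627.1722 m
→ Helmert⁻¹: X=5846752.8738, Y=-1184641.8956, Z=2257385.6063
→ geod (Bowring, a=6378388.000): φ=20.85499100°, λ=-11.45394500°, h=2690.2710 m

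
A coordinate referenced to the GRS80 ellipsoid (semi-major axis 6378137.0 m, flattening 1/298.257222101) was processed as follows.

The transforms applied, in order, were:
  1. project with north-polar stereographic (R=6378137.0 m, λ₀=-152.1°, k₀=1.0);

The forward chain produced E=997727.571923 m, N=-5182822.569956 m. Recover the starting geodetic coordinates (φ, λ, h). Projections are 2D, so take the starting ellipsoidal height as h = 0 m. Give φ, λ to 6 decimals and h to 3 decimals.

start: E=997727.5719, N=-5182822.5700 m
→ stereo⁻¹: φ=45.04477200°, λ=-141.20348300°

φ=45.044772°, λ=-141.203483°, h=0.000 m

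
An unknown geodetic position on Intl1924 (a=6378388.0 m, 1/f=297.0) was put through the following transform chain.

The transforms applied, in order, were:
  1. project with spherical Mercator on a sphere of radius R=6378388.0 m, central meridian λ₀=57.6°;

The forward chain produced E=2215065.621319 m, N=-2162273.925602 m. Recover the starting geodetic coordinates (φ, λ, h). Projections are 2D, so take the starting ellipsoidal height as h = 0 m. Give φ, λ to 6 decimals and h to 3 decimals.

φ=-19.061593°, λ=77.497490°, h=0.000 m

start: E=2215065.6213, N=-2162273.9256 m
→ merc⁻¹: φ=-19.06159300°, λ=77.49749000°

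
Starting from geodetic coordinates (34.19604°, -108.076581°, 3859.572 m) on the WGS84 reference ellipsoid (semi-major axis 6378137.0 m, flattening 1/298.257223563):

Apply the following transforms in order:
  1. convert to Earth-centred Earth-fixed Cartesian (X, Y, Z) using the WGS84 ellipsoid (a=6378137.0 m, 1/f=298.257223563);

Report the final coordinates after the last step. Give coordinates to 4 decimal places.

start: φ=34.196040°, λ=-108.076581°, h=3859.572 m
→ ECEF (a=6378137.000, f=1/298.257223563): X=-1639641.8528, Y=-5023442.7453, Z=3566622.8024

X=-1639641.8528 m, Y=-5023442.7453 m, Z=3566622.8024 m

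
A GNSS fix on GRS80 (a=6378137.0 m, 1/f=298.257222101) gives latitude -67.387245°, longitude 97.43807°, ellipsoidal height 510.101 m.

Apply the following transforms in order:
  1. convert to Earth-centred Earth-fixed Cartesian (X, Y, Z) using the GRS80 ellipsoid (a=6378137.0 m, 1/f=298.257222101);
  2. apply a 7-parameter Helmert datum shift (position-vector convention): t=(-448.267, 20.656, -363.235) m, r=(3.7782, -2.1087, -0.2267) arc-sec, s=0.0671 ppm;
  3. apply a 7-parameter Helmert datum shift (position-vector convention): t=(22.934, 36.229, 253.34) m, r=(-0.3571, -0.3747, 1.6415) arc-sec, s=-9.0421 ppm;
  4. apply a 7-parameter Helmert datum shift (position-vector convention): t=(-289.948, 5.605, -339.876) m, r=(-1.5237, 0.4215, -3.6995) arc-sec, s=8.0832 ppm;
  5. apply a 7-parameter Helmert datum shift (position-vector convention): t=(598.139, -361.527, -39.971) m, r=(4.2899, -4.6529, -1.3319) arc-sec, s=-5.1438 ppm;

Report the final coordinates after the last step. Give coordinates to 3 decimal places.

X=-318290.357 m, Y=2438791.266 m, Z=-5866015.941 m

start: φ=-67.387245°, λ=97.438070°, h=510.101 m
→ ECEF (a=6378137.000, f=1/298.257222101): X=-318408.8666, Y=2438923.4759, Z=-5865624.3882
→ Helmert 7p (PV): X=-318794.5086, Y=2439052.0875, Z=-5865946.5976
→ Helmert 7p (PV): X=-318777.4464, Y=2439053.5699, Z=-5865645.0189
→ Helmert 7p (PV): X=-319038.2112, Y=2439041.2773, Z=-5866049.6743
→ Helmert 7p (PV): X=-318290.3567, Y=2438791.2660, Z=-5866015.9414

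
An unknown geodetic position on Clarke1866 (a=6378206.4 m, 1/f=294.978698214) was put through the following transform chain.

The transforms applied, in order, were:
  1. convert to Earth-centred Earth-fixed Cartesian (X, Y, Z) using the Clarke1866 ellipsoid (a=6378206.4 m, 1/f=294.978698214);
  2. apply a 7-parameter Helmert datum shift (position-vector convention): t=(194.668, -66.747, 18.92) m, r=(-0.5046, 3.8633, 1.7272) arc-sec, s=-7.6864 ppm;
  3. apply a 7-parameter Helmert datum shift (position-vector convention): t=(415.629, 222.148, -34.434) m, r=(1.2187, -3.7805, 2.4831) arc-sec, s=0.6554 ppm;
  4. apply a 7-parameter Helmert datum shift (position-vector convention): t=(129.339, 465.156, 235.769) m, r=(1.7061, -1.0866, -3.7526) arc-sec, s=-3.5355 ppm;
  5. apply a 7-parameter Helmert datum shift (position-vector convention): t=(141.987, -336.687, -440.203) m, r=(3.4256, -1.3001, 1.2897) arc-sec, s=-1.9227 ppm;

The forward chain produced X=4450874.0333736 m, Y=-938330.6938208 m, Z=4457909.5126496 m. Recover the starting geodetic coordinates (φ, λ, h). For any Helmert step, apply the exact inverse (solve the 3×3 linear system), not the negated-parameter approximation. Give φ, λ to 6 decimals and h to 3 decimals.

φ=44.623097°, λ=-11.909327°, h=1039.949 m

start: X=4450874.0334, Y=-938330.6938, Z=4457909.5126 m
→ Helmert⁻¹: X=4450762.8404, Y=-937949.5961, Z=4458345.8116
→ Helmert⁻¹: X=4450689.7925, Y=-938300.2231, Z=4458110.1192
→ Helmert⁻¹: X=4450341.6573, Y=-938548.9909, Z=4458065.6091
→ Helmert⁻¹: X=4450089.8356, Y=-938537.6276, Z=4458162.0090
→ geod (Bowring, a=6378206.400): φ=44.62309700°, λ=-11.90932700°, h=1039.9490 m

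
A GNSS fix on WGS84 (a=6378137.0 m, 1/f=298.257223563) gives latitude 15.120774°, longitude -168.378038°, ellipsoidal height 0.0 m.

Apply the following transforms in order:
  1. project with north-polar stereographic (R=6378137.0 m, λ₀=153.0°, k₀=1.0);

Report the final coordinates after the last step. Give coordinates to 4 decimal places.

E=6096288.7940 m, N=-7630688.3325 m

start: φ=15.120774°, λ=-168.378038°, h=0.000 m
→ stereo (R=6378137.0, λ₀=153.0°): E=6096288.7940, N=-7630688.3325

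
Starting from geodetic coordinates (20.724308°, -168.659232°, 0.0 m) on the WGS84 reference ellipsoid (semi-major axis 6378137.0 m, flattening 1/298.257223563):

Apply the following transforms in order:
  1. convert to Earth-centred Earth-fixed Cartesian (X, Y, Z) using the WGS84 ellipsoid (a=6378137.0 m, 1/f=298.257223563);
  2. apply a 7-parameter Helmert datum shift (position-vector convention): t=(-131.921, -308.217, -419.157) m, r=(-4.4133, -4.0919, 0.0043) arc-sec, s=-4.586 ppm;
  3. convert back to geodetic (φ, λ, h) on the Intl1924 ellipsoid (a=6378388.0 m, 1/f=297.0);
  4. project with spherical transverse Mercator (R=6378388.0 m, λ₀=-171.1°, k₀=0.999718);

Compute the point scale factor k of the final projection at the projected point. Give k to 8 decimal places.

1.00051340

start: φ=20.724308°, λ=-168.659232°, h=0.000 m
→ ECEF (a=6378137.000, f=1/298.257223563): X=-5851411.1519, Y=-1173557.6691, Z=2242872.8510
→ Helmert 7p (PV): X=-5851560.7079, Y=-1173812.6372, Z=2242352.4375
→ geod (Bowring, a=6378388.000): φ=20.71982747°, λ=-168.65711436°, h=-239.6868 m
→ into tm (λ₀=-171.1°): φ=20.71982747°, λ−λ₀=2.44288564°
scale k = 1.00051340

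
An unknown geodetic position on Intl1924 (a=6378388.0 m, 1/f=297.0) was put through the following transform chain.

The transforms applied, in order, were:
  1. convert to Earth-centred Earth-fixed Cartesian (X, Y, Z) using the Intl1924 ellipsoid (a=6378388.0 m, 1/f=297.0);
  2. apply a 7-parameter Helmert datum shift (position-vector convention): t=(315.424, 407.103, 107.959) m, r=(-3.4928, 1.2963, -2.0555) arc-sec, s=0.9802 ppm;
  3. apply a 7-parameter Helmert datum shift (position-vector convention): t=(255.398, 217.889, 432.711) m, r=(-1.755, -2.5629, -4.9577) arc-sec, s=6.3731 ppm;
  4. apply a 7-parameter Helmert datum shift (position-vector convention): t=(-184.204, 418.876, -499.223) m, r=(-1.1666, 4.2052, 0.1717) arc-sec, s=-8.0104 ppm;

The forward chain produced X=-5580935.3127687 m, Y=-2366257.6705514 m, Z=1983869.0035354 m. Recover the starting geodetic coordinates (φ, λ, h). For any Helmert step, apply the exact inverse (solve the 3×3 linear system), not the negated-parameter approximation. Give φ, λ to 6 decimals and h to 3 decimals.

φ=18.232340°, λ=-157.013579°, h=2639.969 m

start: X=-5580935.3128, Y=-2366257.6706, Z=1983869.0035 m
→ Helmert⁻¹: X=-5580838.2371, Y=-2366702.0817, Z=1984256.9579
→ Helmert⁻¹: X=-5580976.5228, Y=-2367055.9080, Z=1983860.8090
→ Helmert⁻¹: X=-5581275.3492, Y=-2367549.9005, Z=1983675.7382
→ geod (Bowring, a=6378388.000): φ=18.23234000°, λ=-157.01357900°, h=2639.9690 m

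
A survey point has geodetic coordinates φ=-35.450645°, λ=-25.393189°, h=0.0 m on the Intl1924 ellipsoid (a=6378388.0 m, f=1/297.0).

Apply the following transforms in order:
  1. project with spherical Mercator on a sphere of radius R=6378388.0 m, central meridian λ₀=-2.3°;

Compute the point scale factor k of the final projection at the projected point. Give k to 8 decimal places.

start: φ=-35.450645°, λ=-25.393189°, h=0.000 m
→ into merc (λ₀=-2.3°): φ=-35.45064500°, λ−λ₀=-23.09318900°
scale k = 1.22757310

1.22757310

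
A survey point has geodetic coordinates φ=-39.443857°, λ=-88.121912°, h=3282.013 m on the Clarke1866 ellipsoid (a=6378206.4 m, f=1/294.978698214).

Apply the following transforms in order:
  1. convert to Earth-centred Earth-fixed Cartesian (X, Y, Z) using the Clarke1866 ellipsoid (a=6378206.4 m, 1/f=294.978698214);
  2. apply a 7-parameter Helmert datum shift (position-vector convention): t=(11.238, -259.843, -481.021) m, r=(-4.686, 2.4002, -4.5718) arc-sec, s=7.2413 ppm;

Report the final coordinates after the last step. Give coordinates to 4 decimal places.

start: φ=-39.443857°, λ=-88.121912°, h=3282.013 m
→ ECEF (a=6378206.400, f=1/294.978698214): X=161728.9583, Y=-4932179.8218, Z=-4032380.0225
→ Helmert 7p (PV): X=161585.1231, Y=-4932570.5746, Z=-4032780.0733

X=161585.1231 m, Y=-4932570.5746 m, Z=-4032780.0733 m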